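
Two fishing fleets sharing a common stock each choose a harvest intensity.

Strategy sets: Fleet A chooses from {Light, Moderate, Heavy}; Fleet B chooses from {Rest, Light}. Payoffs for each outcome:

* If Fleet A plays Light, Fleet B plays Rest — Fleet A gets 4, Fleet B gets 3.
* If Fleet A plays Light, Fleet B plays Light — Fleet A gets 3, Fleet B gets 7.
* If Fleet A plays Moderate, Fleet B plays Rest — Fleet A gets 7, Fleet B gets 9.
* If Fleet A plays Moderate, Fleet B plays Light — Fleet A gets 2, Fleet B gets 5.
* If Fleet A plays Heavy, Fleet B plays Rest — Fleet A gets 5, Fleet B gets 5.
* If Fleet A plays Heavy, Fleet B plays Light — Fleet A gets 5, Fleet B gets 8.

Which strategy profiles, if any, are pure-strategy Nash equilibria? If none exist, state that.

(Light, Rest): Fleet A can switch to Moderate (4 → 7). Not NE.
(Light, Light): Fleet A can switch to Heavy (3 → 5). Not NE.
(Moderate, Rest): Fleet A gets 7, best alternative 5; Fleet B gets 9, best alternative 5. No profitable deviation — NE.
(Moderate, Light): Fleet A can switch to Light (2 → 3). Not NE.
(Heavy, Rest): Fleet A can switch to Moderate (5 → 7). Not NE.
(Heavy, Light): Fleet A gets 5, best alternative 3; Fleet B gets 8, best alternative 5. No profitable deviation — NE.

(Moderate, Rest), (Heavy, Light)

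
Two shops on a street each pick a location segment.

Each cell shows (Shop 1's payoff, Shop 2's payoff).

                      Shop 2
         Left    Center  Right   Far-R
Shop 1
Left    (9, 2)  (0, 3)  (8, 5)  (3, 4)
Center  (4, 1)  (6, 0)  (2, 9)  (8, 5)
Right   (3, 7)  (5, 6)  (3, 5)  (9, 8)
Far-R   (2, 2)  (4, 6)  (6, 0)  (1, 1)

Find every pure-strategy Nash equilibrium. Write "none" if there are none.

(Left, Left): Shop 2 can switch to Center (2 → 3). Not NE.
(Left, Center): Shop 1 can switch to Center (0 → 6). Not NE.
(Left, Right): Shop 1 gets 8, best alternative 6; Shop 2 gets 5, best alternative 4. No profitable deviation — NE.
(Left, Far-R): Shop 1 can switch to Center (3 → 8). Not NE.
(Center, Left): Shop 1 can switch to Left (4 → 9). Not NE.
(Center, Center): Shop 2 can switch to Left (0 → 1). Not NE.
(Center, Right): Shop 1 can switch to Left (2 → 8). Not NE.
(Center, Far-R): Shop 1 can switch to Right (8 → 9). Not NE.
(Right, Left): Shop 1 can switch to Left (3 → 9). Not NE.
(Right, Center): Shop 1 can switch to Center (5 → 6). Not NE.
(Right, Right): Shop 1 can switch to Left (3 → 8). Not NE.
(Right, Far-R): Shop 1 gets 9, best alternative 8; Shop 2 gets 8, best alternative 7. No profitable deviation — NE.
(The remaining 4 profiles each have a profitable deviation by the same check.)

The pure Nash equilibria are (Left, Right); (Right, Far-R).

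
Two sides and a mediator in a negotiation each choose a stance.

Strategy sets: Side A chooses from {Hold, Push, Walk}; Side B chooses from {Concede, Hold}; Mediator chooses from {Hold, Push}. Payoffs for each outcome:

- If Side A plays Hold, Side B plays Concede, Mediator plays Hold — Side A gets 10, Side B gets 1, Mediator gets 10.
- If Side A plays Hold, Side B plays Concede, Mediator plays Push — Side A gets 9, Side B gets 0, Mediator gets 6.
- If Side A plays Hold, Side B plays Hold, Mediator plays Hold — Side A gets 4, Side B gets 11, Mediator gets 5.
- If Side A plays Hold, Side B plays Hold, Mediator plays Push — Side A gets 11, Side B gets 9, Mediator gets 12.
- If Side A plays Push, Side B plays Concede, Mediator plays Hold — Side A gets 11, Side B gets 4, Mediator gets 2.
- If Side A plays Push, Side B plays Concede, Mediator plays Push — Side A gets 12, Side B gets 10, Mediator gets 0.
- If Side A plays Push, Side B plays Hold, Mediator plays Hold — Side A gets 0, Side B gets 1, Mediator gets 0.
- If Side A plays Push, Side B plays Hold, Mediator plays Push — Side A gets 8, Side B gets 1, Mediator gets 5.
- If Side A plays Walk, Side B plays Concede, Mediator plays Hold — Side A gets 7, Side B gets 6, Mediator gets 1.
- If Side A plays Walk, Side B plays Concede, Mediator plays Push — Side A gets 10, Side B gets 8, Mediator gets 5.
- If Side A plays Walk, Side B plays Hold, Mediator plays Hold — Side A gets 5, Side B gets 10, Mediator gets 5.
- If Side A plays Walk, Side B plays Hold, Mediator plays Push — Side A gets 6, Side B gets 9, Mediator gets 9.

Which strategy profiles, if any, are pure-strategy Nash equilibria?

Side A against (Concede, Hold): payoffs 10, 11, 7 → best response Push.
Side A against (Concede, Push): payoffs 9, 12, 10 → best response Push.
Side A against (Hold, Hold): payoffs 4, 0, 5 → best response Walk.
Side A against (Hold, Push): payoffs 11, 8, 6 → best response Hold.
Side B against (Hold, Hold): payoffs 1, 11 → best response Hold.
Side B against (Hold, Push): payoffs 0, 9 → best response Hold.
Side B against (Push, Hold): payoffs 4, 1 → best response Concede.
Side B against (Push, Push): payoffs 10, 1 → best response Concede.
Side B against (Walk, Hold): payoffs 6, 10 → best response Hold.
Side B against (Walk, Push): payoffs 8, 9 → best response Hold.
Mediator against (Hold, Concede): payoffs 10, 6 → best response Hold.
Mediator against (Hold, Hold): payoffs 5, 12 → best response Push.
Mediator against (Push, Concede): payoffs 2, 0 → best response Hold.
Mediator against (Push, Hold): payoffs 0, 5 → best response Push.
Mediator against (Walk, Concede): payoffs 1, 5 → best response Push.
Mediator against (Walk, Hold): payoffs 5, 9 → best response Push.
Mutual best responses: (Hold, Hold, Push); (Push, Concede, Hold).

(Hold, Hold, Push); (Push, Concede, Hold)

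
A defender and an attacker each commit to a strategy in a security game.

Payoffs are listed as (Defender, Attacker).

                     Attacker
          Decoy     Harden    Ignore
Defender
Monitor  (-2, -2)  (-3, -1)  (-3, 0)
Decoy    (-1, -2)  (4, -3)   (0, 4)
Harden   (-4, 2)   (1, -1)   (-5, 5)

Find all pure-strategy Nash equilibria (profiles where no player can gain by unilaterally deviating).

Pure NE: (Decoy, Ignore)

For each player, find the best response to each opponent profile; mutual best responses are the pure NE.
Defender against Decoy: payoffs -2, -1, -4 → best response Decoy.
Defender against Harden: payoffs -3, 4, 1 → best response Decoy.
Defender against Ignore: payoffs -3, 0, -5 → best response Decoy.
Attacker against Monitor: payoffs -2, -1, 0 → best response Ignore.
Attacker against Decoy: payoffs -2, -3, 4 → best response Ignore.
Attacker against Harden: payoffs 2, -1, 5 → best response Ignore.
Mutual best responses: (Decoy, Ignore).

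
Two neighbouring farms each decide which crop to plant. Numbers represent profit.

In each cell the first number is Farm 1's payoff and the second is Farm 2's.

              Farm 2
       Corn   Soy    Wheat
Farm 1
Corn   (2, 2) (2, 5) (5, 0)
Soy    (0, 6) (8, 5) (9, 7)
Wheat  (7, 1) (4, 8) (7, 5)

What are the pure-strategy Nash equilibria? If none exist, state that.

(Soy, Wheat)

Check each profile: it is a Nash equilibrium iff no player can strictly gain by switching unilaterally.
(Corn, Corn): Farm 1 can switch to Wheat (2 → 7). Not NE.
(Corn, Soy): Farm 1 can switch to Soy (2 → 8). Not NE.
(Corn, Wheat): Farm 1 can switch to Soy (5 → 9). Not NE.
(Soy, Corn): Farm 1 can switch to Corn (0 → 2). Not NE.
(Soy, Soy): Farm 2 can switch to Corn (5 → 6). Not NE.
(Soy, Wheat): Farm 1 gets 9, best alternative 7; Farm 2 gets 7, best alternative 6. No profitable deviation — NE.
(Wheat, Corn): Farm 2 can switch to Soy (1 → 8). Not NE.
(Wheat, Soy): Farm 1 can switch to Soy (4 → 8). Not NE.
(Wheat, Wheat): Farm 1 can switch to Soy (7 → 9). Not NE.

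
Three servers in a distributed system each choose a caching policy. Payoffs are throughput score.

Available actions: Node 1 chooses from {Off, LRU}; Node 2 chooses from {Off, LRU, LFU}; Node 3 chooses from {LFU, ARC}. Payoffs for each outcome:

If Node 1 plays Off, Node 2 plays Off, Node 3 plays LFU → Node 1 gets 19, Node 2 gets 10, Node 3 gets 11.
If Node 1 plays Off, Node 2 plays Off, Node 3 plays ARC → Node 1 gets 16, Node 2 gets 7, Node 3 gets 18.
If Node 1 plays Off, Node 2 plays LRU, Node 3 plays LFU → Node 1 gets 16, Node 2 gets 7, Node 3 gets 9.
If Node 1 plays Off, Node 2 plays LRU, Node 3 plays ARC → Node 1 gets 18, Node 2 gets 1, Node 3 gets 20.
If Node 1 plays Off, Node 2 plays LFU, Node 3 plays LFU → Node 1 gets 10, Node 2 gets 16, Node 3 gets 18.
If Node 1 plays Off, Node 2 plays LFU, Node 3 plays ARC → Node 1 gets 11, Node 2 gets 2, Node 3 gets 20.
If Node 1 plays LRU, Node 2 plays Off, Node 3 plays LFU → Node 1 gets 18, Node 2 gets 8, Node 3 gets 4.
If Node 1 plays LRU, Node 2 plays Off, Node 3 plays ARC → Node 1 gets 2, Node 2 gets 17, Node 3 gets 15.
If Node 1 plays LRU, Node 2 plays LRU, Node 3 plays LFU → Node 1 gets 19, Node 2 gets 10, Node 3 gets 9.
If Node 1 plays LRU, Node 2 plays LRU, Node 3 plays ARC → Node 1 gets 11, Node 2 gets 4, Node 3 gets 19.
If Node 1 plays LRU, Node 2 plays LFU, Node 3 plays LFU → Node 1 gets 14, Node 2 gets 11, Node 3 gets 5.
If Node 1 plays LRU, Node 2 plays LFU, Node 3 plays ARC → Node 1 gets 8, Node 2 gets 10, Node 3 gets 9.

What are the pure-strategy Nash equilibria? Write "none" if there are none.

Node 1 against (Off, LFU): payoffs 19, 18 → best response Off.
Node 1 against (Off, ARC): payoffs 16, 2 → best response Off.
Node 1 against (LRU, LFU): payoffs 16, 19 → best response LRU.
Node 1 against (LRU, ARC): payoffs 18, 11 → best response Off.
Node 1 against (LFU, LFU): payoffs 10, 14 → best response LRU.
Node 1 against (LFU, ARC): payoffs 11, 8 → best response Off.
Node 2 against (Off, LFU): payoffs 10, 7, 16 → best response LFU.
Node 2 against (Off, ARC): payoffs 7, 1, 2 → best response Off.
Node 2 against (LRU, LFU): payoffs 8, 10, 11 → best response LFU.
Node 2 against (LRU, ARC): payoffs 17, 4, 10 → best response Off.
Node 3 against (Off, Off): payoffs 11, 18 → best response ARC.
Node 3 against (Off, LRU): payoffs 9, 20 → best response ARC.
Node 3 against (Off, LFU): payoffs 18, 20 → best response ARC.
Node 3 against (LRU, Off): payoffs 4, 15 → best response ARC.
Node 3 against (LRU, LRU): payoffs 9, 19 → best response ARC.
Node 3 against (LRU, LFU): payoffs 5, 9 → best response ARC.
Mutual best responses: (Off, Off, ARC).

Pure NE: (Off, Off, ARC)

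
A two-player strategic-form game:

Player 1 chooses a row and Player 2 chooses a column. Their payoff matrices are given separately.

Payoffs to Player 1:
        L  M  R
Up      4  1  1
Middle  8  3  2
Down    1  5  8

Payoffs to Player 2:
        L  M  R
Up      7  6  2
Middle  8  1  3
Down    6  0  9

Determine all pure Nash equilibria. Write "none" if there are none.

For each player, find the best response to each opponent profile; mutual best responses are the pure NE.
Player 1 against L: payoffs 4, 8, 1 → best response Middle.
Player 1 against M: payoffs 1, 3, 5 → best response Down.
Player 1 against R: payoffs 1, 2, 8 → best response Down.
Player 2 against Up: payoffs 7, 6, 2 → best response L.
Player 2 against Middle: payoffs 8, 1, 3 → best response L.
Player 2 against Down: payoffs 6, 0, 9 → best response R.
Mutual best responses: (Middle, L); (Down, R).

Pure-strategy Nash equilibria: (Middle, L); (Down, R)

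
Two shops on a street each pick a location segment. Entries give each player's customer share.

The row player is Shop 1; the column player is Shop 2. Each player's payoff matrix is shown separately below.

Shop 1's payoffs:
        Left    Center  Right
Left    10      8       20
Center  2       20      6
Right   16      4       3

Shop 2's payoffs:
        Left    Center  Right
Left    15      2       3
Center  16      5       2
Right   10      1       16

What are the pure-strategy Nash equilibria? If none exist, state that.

Shop 1 against Left: payoffs 10, 2, 16 → best response Right.
Shop 1 against Center: payoffs 8, 20, 4 → best response Center.
Shop 1 against Right: payoffs 20, 6, 3 → best response Left.
Shop 2 against Left: payoffs 15, 2, 3 → best response Left.
Shop 2 against Center: payoffs 16, 5, 2 → best response Left.
Shop 2 against Right: payoffs 10, 1, 16 → best response Right.
No profile is a mutual best response for all players.

No pure-strategy Nash equilibrium.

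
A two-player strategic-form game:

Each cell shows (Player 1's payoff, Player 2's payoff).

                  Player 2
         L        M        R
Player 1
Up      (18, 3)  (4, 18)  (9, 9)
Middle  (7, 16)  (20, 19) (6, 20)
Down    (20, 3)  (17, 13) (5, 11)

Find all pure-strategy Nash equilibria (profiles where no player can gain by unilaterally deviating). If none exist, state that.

For each strategy profile, look for a profitable unilateral deviation.
(Up, L): Player 1 can switch to Down (18 → 20). Not NE.
(Up, M): Player 1 can switch to Middle (4 → 20). Not NE.
(Up, R): Player 2 can switch to M (9 → 18). Not NE.
(Middle, L): Player 1 can switch to Up (7 → 18). Not NE.
(Middle, M): Player 2 can switch to R (19 → 20). Not NE.
(Middle, R): Player 1 can switch to Up (6 → 9). Not NE.
(The remaining 3 profiles each have a profitable deviation by the same check.)

This game has no pure Nash equilibrium.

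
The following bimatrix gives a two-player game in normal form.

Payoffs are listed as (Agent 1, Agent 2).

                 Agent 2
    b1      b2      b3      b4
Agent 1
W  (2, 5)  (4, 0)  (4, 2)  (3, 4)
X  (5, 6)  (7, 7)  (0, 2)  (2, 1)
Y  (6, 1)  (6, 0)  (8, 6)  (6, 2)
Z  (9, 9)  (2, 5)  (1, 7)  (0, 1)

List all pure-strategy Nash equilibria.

Pure-strategy Nash equilibria: (X, b2); (Y, b3); (Z, b1)

Check each profile: it is a Nash equilibrium iff no player can strictly gain by switching unilaterally.
(W, b1): Agent 1 can switch to X (2 → 5). Not NE.
(W, b2): Agent 1 can switch to X (4 → 7). Not NE.
(W, b3): Agent 1 can switch to Y (4 → 8). Not NE.
(W, b4): Agent 1 can switch to Y (3 → 6). Not NE.
(X, b1): Agent 1 can switch to Y (5 → 6). Not NE.
(X, b2): Agent 1 gets 7, best alternative 6; Agent 2 gets 7, best alternative 6. No profitable deviation — NE.
(X, b3): Agent 1 can switch to W (0 → 4). Not NE.
(Y, b3): Agent 1 gets 8, best alternative 4; Agent 2 gets 6, best alternative 2. No profitable deviation — NE.
(Z, b1): Agent 1 gets 9, best alternative 6; Agent 2 gets 9, best alternative 7. No profitable deviation — NE.
(The remaining 7 profiles each have a profitable deviation by the same check.)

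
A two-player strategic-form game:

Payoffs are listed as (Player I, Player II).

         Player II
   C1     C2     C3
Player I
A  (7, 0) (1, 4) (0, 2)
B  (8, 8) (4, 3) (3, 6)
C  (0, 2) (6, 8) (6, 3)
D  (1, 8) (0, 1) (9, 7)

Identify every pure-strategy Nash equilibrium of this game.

Player I against C1: payoffs 7, 8, 0, 1 → best response B.
Player I against C2: payoffs 1, 4, 6, 0 → best response C.
Player I against C3: payoffs 0, 3, 6, 9 → best response D.
Player II against A: payoffs 0, 4, 2 → best response C2.
Player II against B: payoffs 8, 3, 6 → best response C1.
Player II against C: payoffs 2, 8, 3 → best response C2.
Player II against D: payoffs 8, 1, 7 → best response C1.
Mutual best responses: (B, C1); (C, C2).

(B, C1); (C, C2)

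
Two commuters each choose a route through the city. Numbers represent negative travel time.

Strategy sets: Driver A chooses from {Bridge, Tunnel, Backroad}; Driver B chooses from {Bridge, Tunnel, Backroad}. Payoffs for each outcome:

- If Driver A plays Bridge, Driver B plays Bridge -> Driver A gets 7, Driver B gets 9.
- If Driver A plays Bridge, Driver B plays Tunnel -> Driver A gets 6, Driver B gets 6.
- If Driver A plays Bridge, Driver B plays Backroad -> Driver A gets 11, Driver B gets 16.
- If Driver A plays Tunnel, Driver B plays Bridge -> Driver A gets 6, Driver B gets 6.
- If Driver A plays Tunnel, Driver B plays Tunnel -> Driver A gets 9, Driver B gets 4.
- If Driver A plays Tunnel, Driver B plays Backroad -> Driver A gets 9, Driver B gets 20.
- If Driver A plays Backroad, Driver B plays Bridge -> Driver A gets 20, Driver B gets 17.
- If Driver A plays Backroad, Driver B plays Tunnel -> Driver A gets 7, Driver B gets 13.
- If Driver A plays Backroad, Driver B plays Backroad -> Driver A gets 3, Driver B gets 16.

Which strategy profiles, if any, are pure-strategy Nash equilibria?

Mark each player's best response to every combination of opponents' strategies; a profile where every player is best-responding is a pure Nash equilibrium.
Driver A against Bridge: payoffs 7, 6, 20 → best response Backroad.
Driver A against Tunnel: payoffs 6, 9, 7 → best response Tunnel.
Driver A against Backroad: payoffs 11, 9, 3 → best response Bridge.
Driver B against Bridge: payoffs 9, 6, 16 → best response Backroad.
Driver B against Tunnel: payoffs 6, 4, 20 → best response Backroad.
Driver B against Backroad: payoffs 17, 13, 16 → best response Bridge.
Mutual best responses: (Bridge, Backroad); (Backroad, Bridge).

The pure Nash equilibria are (Bridge, Backroad); (Backroad, Bridge).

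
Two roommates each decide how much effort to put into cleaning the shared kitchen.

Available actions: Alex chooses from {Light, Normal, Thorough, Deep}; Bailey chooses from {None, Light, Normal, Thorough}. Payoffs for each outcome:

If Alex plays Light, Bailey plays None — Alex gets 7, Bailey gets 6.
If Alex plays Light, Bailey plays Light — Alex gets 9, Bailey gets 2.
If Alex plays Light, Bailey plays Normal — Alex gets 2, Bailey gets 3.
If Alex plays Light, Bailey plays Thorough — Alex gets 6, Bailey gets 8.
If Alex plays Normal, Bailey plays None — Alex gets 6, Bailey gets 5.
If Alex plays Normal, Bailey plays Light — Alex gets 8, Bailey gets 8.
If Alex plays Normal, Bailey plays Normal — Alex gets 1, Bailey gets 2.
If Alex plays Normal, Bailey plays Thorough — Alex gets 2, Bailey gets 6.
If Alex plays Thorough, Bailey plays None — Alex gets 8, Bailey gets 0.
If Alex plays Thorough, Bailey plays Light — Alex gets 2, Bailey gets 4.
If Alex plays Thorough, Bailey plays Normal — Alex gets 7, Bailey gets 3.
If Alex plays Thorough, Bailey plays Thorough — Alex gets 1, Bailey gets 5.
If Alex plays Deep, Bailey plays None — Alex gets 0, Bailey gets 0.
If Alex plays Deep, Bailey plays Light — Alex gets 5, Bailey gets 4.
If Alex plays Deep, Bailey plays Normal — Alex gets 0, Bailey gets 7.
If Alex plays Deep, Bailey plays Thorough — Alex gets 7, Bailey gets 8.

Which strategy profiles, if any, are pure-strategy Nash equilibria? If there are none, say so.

The unique pure-strategy Nash equilibrium is (Deep, Thorough).

Check each profile: it is a Nash equilibrium iff no player can strictly gain by switching unilaterally.
(Light, None): Alex can switch to Thorough (7 → 8). Not NE.
(Light, Light): Bailey can switch to None (2 → 6). Not NE.
(Light, Normal): Alex can switch to Thorough (2 → 7). Not NE.
(Light, Thorough): Alex can switch to Deep (6 → 7). Not NE.
(Normal, None): Alex can switch to Light (6 → 7). Not NE.
(Normal, Light): Alex can switch to Light (8 → 9). Not NE.
(Deep, Thorough): Alex gets 7, best alternative 6; Bailey gets 8, best alternative 7. No profitable deviation — NE.
(The remaining 9 profiles each have a profitable deviation by the same check.)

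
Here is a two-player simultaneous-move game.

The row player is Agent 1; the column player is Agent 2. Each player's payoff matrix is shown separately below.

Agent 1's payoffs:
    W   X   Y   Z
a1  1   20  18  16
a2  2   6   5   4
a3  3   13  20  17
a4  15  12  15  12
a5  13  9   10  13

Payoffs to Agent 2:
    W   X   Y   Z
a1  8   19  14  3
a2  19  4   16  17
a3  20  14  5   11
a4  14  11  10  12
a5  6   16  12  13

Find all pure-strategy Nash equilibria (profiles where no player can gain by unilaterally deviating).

The pure Nash equilibria are (a1, X) and (a4, W).

For each strategy profile, look for a profitable unilateral deviation.
(a1, W): Agent 1 can switch to a2 (1 → 2). Not NE.
(a1, X): Agent 1 gets 20, best alternative 13; Agent 2 gets 19, best alternative 14. No profitable deviation — NE.
(a1, Y): Agent 1 can switch to a3 (18 → 20). Not NE.
(a1, Z): Agent 1 can switch to a3 (16 → 17). Not NE.
(a2, W): Agent 1 can switch to a3 (2 → 3). Not NE.
(a2, X): Agent 1 can switch to a1 (6 → 20). Not NE.
(a2, Y): Agent 1 can switch to a1 (5 → 18). Not NE.
(a2, Z): Agent 1 can switch to a1 (4 → 16). Not NE.
(a3, W): Agent 1 can switch to a4 (3 → 15). Not NE.
(a4, W): Agent 1 gets 15, best alternative 13; Agent 2 gets 14, best alternative 12. No profitable deviation — NE.
(The remaining 10 profiles each have a profitable deviation by the same check.)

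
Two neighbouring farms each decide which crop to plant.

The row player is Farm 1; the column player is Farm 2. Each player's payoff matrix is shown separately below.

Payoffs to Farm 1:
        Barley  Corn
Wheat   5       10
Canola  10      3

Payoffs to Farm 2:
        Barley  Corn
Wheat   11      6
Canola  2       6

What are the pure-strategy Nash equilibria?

Farm 1 against Barley: payoffs 5, 10 → best response Canola.
Farm 1 against Corn: payoffs 10, 3 → best response Wheat.
Farm 2 against Wheat: payoffs 11, 6 → best response Barley.
Farm 2 against Canola: payoffs 2, 6 → best response Corn.
No profile is a mutual best response for all players.

There is no pure-strategy Nash equilibrium.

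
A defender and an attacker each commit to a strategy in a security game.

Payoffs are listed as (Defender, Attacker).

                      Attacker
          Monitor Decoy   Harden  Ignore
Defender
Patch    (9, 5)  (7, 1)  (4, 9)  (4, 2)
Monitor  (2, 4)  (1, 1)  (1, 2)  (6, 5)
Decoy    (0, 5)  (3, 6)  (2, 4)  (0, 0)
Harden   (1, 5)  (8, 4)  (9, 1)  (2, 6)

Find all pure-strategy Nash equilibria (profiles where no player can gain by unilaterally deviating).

Defender against Monitor: payoffs 9, 2, 0, 1 → best response Patch.
Defender against Decoy: payoffs 7, 1, 3, 8 → best response Harden.
Defender against Harden: payoffs 4, 1, 2, 9 → best response Harden.
Defender against Ignore: payoffs 4, 6, 0, 2 → best response Monitor.
Attacker against Patch: payoffs 5, 1, 9, 2 → best response Harden.
Attacker against Monitor: payoffs 4, 1, 2, 5 → best response Ignore.
Attacker against Decoy: payoffs 5, 6, 4, 0 → best response Decoy.
Attacker against Harden: payoffs 5, 4, 1, 6 → best response Ignore.
Mutual best responses: (Monitor, Ignore).

Pure NE: (Monitor, Ignore)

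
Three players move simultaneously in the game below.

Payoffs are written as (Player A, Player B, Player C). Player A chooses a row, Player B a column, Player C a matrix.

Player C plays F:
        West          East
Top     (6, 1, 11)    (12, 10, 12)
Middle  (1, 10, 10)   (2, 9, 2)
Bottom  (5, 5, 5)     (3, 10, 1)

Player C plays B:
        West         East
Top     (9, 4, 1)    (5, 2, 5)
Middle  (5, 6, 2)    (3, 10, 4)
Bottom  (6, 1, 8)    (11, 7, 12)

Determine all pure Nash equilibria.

Pure-strategy Nash equilibria: (Top, East, F); (Bottom, East, B)

Mark each player's best response to every combination of opponents' strategies; a profile where every player is best-responding is a pure Nash equilibrium.
Player A against (West, F): payoffs 6, 1, 5 → best response Top.
Player A against (West, B): payoffs 9, 5, 6 → best response Top.
Player A against (East, F): payoffs 12, 2, 3 → best response Top.
Player A against (East, B): payoffs 5, 3, 11 → best response Bottom.
Player B against (Top, F): payoffs 1, 10 → best response East.
Player B against (Top, B): payoffs 4, 2 → best response West.
Player B against (Middle, F): payoffs 10, 9 → best response West.
Player B against (Middle, B): payoffs 6, 10 → best response East.
Player B against (Bottom, F): payoffs 5, 10 → best response East.
Player B against (Bottom, B): payoffs 1, 7 → best response East.
Player C against (Top, West): payoffs 11, 1 → best response F.
Player C against (Top, East): payoffs 12, 5 → best response F.
Player C against (Middle, West): payoffs 10, 2 → best response F.
Player C against (Middle, East): payoffs 2, 4 → best response B.
Player C against (Bottom, West): payoffs 5, 8 → best response B.
Player C against (Bottom, East): payoffs 1, 12 → best response B.
Mutual best responses: (Top, East, F); (Bottom, East, B).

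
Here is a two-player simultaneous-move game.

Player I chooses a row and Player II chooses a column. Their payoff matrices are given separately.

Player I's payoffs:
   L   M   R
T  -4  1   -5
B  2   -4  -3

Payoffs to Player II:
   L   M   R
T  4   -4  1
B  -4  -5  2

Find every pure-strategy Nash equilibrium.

Pure NE: (B, R)

(T, L): Player I can switch to B (-4 → 2). Not NE.
(T, M): Player II can switch to L (-4 → 4). Not NE.
(T, R): Player I can switch to B (-5 → -3). Not NE.
(B, L): Player II can switch to R (-4 → 2). Not NE.
(B, M): Player I can switch to T (-4 → 1). Not NE.
(B, R): Player I gets -3, best alternative -5; Player II gets 2, best alternative -4. No profitable deviation — NE.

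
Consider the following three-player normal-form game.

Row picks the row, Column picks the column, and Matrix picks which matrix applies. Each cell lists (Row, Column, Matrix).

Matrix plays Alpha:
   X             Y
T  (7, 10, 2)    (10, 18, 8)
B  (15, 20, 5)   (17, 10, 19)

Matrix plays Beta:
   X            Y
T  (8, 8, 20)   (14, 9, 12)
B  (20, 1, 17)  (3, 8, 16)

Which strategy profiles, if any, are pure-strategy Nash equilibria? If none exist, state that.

The unique pure-strategy Nash equilibrium is (T, Y, Beta).

Row against (X, Alpha): payoffs 7, 15 → best response B.
Row against (X, Beta): payoffs 8, 20 → best response B.
Row against (Y, Alpha): payoffs 10, 17 → best response B.
Row against (Y, Beta): payoffs 14, 3 → best response T.
Column against (T, Alpha): payoffs 10, 18 → best response Y.
Column against (T, Beta): payoffs 8, 9 → best response Y.
Column against (B, Alpha): payoffs 20, 10 → best response X.
Column against (B, Beta): payoffs 1, 8 → best response Y.
Matrix against (T, X): payoffs 2, 20 → best response Beta.
Matrix against (T, Y): payoffs 8, 12 → best response Beta.
Matrix against (B, X): payoffs 5, 17 → best response Beta.
Matrix against (B, Y): payoffs 19, 16 → best response Alpha.
Mutual best responses: (T, Y, Beta).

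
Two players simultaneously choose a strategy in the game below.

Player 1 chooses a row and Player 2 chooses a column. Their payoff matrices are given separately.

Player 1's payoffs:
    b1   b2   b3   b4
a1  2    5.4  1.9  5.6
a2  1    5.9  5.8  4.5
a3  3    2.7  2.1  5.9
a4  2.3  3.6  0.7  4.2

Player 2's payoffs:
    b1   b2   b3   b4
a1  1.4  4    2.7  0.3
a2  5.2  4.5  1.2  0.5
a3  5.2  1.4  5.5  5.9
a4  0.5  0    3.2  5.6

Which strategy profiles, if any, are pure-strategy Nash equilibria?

Player 1 against b1: payoffs 2, 1, 3, 2.3 → best response a3.
Player 1 against b2: payoffs 5.4, 5.9, 2.7, 3.6 → best response a2.
Player 1 against b3: payoffs 1.9, 5.8, 2.1, 0.7 → best response a2.
Player 1 against b4: payoffs 5.6, 4.5, 5.9, 4.2 → best response a3.
Player 2 against a1: payoffs 1.4, 4, 2.7, 0.3 → best response b2.
Player 2 against a2: payoffs 5.2, 4.5, 1.2, 0.5 → best response b1.
Player 2 against a3: payoffs 5.2, 1.4, 5.5, 5.9 → best response b4.
Player 2 against a4: payoffs 0.5, 0, 3.2, 5.6 → best response b4.
Mutual best responses: (a3, b4).

The unique pure-strategy Nash equilibrium is (a3, b4).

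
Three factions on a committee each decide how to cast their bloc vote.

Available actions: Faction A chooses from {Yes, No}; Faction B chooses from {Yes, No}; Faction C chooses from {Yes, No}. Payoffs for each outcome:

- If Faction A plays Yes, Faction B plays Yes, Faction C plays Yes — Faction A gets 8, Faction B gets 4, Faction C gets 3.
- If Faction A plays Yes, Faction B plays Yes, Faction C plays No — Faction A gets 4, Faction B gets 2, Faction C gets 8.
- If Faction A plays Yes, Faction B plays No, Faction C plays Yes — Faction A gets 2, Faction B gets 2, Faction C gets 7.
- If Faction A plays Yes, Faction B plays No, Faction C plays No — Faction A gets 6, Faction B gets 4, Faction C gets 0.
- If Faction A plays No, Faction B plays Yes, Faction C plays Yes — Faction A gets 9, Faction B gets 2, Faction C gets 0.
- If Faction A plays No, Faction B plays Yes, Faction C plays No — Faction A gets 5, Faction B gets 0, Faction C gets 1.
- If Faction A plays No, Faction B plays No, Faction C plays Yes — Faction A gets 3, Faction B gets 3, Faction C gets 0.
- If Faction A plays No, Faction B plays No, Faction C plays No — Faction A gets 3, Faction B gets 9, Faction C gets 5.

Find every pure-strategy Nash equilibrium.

This game has no pure Nash equilibrium.

(Yes, Yes, Yes): Faction A can switch to No (8 → 9). Not NE.
(Yes, Yes, No): Faction A can switch to No (4 → 5). Not NE.
(Yes, No, Yes): Faction A can switch to No (2 → 3). Not NE.
(Yes, No, No): Faction C can switch to Yes (0 → 7). Not NE.
(No, Yes, Yes): Faction B can switch to No (2 → 3). Not NE.
(No, Yes, No): Faction B can switch to No (0 → 9). Not NE.
(The remaining 2 profiles each have a profitable deviation by the same check.)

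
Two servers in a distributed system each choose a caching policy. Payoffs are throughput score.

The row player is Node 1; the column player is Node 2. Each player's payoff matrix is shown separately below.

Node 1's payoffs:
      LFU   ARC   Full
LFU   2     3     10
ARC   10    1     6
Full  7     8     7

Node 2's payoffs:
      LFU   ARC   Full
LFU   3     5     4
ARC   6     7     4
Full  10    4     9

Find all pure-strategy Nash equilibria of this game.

No pure-strategy Nash equilibrium.

(LFU, LFU): Node 1 can switch to ARC (2 → 10). Not NE.
(LFU, ARC): Node 1 can switch to Full (3 → 8). Not NE.
(LFU, Full): Node 2 can switch to ARC (4 → 5). Not NE.
(ARC, LFU): Node 2 can switch to ARC (6 → 7). Not NE.
(ARC, ARC): Node 1 can switch to LFU (1 → 3). Not NE.
(ARC, Full): Node 1 can switch to LFU (6 → 10). Not NE.
(Full, LFU): Node 1 can switch to ARC (7 → 10). Not NE.
(Full, ARC): Node 2 can switch to LFU (4 → 10). Not NE.
(Full, Full): Node 1 can switch to LFU (7 → 10). Not NE.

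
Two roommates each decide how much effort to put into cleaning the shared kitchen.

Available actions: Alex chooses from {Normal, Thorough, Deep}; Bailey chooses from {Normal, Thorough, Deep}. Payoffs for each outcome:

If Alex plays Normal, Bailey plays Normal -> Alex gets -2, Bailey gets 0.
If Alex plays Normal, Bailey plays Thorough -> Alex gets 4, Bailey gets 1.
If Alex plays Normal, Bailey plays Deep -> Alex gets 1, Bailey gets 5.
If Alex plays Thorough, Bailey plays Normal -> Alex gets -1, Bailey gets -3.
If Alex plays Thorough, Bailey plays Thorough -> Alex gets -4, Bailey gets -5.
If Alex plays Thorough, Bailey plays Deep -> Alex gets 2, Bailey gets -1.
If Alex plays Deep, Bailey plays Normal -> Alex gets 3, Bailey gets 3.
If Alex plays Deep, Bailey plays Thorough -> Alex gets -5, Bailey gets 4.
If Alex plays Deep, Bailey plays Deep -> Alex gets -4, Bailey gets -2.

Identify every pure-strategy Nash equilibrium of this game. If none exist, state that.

The unique pure-strategy Nash equilibrium is (Thorough, Deep).

Mark each player's best response to every combination of opponents' strategies; a profile where every player is best-responding is a pure Nash equilibrium.
Alex against Normal: payoffs -2, -1, 3 → best response Deep.
Alex against Thorough: payoffs 4, -4, -5 → best response Normal.
Alex against Deep: payoffs 1, 2, -4 → best response Thorough.
Bailey against Normal: payoffs 0, 1, 5 → best response Deep.
Bailey against Thorough: payoffs -3, -5, -1 → best response Deep.
Bailey against Deep: payoffs 3, 4, -2 → best response Thorough.
Mutual best responses: (Thorough, Deep).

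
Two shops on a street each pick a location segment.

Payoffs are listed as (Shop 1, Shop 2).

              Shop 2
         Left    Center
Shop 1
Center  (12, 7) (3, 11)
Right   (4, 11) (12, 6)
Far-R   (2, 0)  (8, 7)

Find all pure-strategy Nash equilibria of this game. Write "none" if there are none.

This game has no pure Nash equilibrium.

Check each profile: it is a Nash equilibrium iff no player can strictly gain by switching unilaterally.
(Center, Left): Shop 2 can switch to Center (7 → 11). Not NE.
(Center, Center): Shop 1 can switch to Right (3 → 12). Not NE.
(Right, Left): Shop 1 can switch to Center (4 → 12). Not NE.
(Right, Center): Shop 2 can switch to Left (6 → 11). Not NE.
(Far-R, Left): Shop 1 can switch to Center (2 → 12). Not NE.
(Far-R, Center): Shop 1 can switch to Right (8 → 12). Not NE.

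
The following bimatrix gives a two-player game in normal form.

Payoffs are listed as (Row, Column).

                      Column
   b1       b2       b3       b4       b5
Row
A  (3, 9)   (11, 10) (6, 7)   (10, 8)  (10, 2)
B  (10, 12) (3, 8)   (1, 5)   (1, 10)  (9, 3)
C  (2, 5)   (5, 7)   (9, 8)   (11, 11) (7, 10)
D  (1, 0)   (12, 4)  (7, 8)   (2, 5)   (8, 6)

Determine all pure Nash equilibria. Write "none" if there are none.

The pure Nash equilibria are (B, b1), (C, b4).

Check each profile: it is a Nash equilibrium iff no player can strictly gain by switching unilaterally.
(A, b1): Row can switch to B (3 → 10). Not NE.
(A, b2): Row can switch to D (11 → 12). Not NE.
(A, b3): Row can switch to C (6 → 9). Not NE.
(A, b4): Row can switch to C (10 → 11). Not NE.
(A, b5): Column can switch to b1 (2 → 9). Not NE.
(B, b1): Row gets 10, best alternative 3; Column gets 12, best alternative 10. No profitable deviation — NE.
(B, b2): Row can switch to A (3 → 11). Not NE.
(B, b3): Row can switch to A (1 → 6). Not NE.
(B, b4): Row can switch to A (1 → 10). Not NE.
(B, b5): Row can switch to A (9 → 10). Not NE.
(C, b1): Row can switch to A (2 → 3). Not NE.
(C, b4): Row gets 11, best alternative 10; Column gets 11, best alternative 10. No profitable deviation — NE.
(The remaining 8 profiles each have a profitable deviation by the same check.)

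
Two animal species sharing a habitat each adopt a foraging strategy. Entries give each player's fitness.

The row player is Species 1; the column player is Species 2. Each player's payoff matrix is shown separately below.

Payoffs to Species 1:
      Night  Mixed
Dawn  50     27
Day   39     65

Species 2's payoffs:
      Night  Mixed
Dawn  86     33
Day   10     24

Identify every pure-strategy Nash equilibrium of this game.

(Dawn, Night), (Day, Mixed)

(Dawn, Night): Species 1 gets 50, best alternative 39; Species 2 gets 86, best alternative 33. No profitable deviation — NE.
(Dawn, Mixed): Species 1 can switch to Day (27 → 65). Not NE.
(Day, Night): Species 1 can switch to Dawn (39 → 50). Not NE.
(Day, Mixed): Species 1 gets 65, best alternative 27; Species 2 gets 24, best alternative 10. No profitable deviation — NE.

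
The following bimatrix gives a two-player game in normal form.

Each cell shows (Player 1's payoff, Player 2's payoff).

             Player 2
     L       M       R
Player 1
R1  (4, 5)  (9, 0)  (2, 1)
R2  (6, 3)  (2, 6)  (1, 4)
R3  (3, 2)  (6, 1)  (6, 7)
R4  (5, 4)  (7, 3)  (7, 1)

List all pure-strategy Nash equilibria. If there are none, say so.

none

Player 1 against L: payoffs 4, 6, 3, 5 → best response R2.
Player 1 against M: payoffs 9, 2, 6, 7 → best response R1.
Player 1 against R: payoffs 2, 1, 6, 7 → best response R4.
Player 2 against R1: payoffs 5, 0, 1 → best response L.
Player 2 against R2: payoffs 3, 6, 4 → best response M.
Player 2 against R3: payoffs 2, 1, 7 → best response R.
Player 2 against R4: payoffs 4, 3, 1 → best response L.
No profile is a mutual best response for all players.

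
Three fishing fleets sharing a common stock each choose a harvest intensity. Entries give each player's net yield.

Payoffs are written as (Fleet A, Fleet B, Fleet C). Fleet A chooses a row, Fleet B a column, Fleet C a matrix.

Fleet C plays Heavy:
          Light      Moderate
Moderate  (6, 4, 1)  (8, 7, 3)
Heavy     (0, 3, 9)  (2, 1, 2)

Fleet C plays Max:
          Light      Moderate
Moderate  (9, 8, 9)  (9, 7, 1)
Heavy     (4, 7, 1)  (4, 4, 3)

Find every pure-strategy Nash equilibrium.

Pure-strategy Nash equilibria: (Moderate, Light, Max) and (Moderate, Moderate, Heavy)

Fleet A against (Light, Heavy): payoffs 6, 0 → best response Moderate.
Fleet A against (Light, Max): payoffs 9, 4 → best response Moderate.
Fleet A against (Moderate, Heavy): payoffs 8, 2 → best response Moderate.
Fleet A against (Moderate, Max): payoffs 9, 4 → best response Moderate.
Fleet B against (Moderate, Heavy): payoffs 4, 7 → best response Moderate.
Fleet B against (Moderate, Max): payoffs 8, 7 → best response Light.
Fleet B against (Heavy, Heavy): payoffs 3, 1 → best response Light.
Fleet B against (Heavy, Max): payoffs 7, 4 → best response Light.
Fleet C against (Moderate, Light): payoffs 1, 9 → best response Max.
Fleet C against (Moderate, Moderate): payoffs 3, 1 → best response Heavy.
Fleet C against (Heavy, Light): payoffs 9, 1 → best response Heavy.
Fleet C against (Heavy, Moderate): payoffs 2, 3 → best response Max.
Mutual best responses: (Moderate, Light, Max); (Moderate, Moderate, Heavy).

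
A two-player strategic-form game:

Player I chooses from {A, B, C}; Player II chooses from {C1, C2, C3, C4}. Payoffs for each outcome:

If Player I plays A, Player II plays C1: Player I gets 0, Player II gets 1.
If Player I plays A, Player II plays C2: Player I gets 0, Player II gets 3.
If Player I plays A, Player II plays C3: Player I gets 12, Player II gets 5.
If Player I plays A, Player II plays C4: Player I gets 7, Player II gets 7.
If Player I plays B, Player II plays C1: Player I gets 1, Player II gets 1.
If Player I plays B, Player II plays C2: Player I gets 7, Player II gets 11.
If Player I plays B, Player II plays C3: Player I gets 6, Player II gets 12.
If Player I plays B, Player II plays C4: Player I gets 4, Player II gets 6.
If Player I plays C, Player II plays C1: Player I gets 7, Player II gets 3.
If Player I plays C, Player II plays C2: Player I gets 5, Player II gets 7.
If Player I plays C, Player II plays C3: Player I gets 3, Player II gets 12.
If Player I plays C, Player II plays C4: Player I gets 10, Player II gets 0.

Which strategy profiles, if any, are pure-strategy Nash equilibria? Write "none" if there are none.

Player I against C1: payoffs 0, 1, 7 → best response C.
Player I against C2: payoffs 0, 7, 5 → best response B.
Player I against C3: payoffs 12, 6, 3 → best response A.
Player I against C4: payoffs 7, 4, 10 → best response C.
Player II against A: payoffs 1, 3, 5, 7 → best response C4.
Player II against B: payoffs 1, 11, 12, 6 → best response C3.
Player II against C: payoffs 3, 7, 12, 0 → best response C3.
No profile is a mutual best response for all players.

There is no pure-strategy Nash equilibrium.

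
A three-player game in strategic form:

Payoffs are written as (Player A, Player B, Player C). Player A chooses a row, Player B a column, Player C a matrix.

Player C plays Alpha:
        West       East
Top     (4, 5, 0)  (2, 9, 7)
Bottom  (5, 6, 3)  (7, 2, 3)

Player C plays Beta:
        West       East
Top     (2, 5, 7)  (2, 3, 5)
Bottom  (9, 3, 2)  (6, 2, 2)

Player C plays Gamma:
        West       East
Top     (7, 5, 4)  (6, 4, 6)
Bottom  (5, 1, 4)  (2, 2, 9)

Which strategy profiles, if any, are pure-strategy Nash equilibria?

No pure-strategy Nash equilibrium.

(Top, West, Alpha): Player A can switch to Bottom (4 → 5). Not NE.
(Top, West, Beta): Player A can switch to Bottom (2 → 9). Not NE.
(Top, West, Gamma): Player C can switch to Beta (4 → 7). Not NE.
(Top, East, Alpha): Player A can switch to Bottom (2 → 7). Not NE.
(Top, East, Beta): Player A can switch to Bottom (2 → 6). Not NE.
(Top, East, Gamma): Player B can switch to West (4 → 5). Not NE.
(Bottom, West, Alpha): Player C can switch to Gamma (3 → 4). Not NE.
(Bottom, West, Beta): Player C can switch to Alpha (2 → 3). Not NE.
(Bottom, West, Gamma): Player A can switch to Top (5 → 7). Not NE.
(Bottom, East, Alpha): Player B can switch to West (2 → 6). Not NE.
(Bottom, East, Beta): Player B can switch to West (2 → 3). Not NE.
(Bottom, East, Gamma): Player A can switch to Top (2 → 6). Not NE.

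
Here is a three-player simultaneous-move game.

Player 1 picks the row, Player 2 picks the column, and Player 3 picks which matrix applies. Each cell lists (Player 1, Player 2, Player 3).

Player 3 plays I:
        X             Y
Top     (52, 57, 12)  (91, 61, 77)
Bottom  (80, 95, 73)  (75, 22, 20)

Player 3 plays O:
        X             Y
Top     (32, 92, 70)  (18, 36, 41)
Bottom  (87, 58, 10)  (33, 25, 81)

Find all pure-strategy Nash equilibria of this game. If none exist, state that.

Pure-strategy Nash equilibria: (Top, Y, I); (Bottom, X, I)

For each player, find the best response to each opponent profile; mutual best responses are the pure NE.
Player 1 against (X, I): payoffs 52, 80 → best response Bottom.
Player 1 against (X, O): payoffs 32, 87 → best response Bottom.
Player 1 against (Y, I): payoffs 91, 75 → best response Top.
Player 1 against (Y, O): payoffs 18, 33 → best response Bottom.
Player 2 against (Top, I): payoffs 57, 61 → best response Y.
Player 2 against (Top, O): payoffs 92, 36 → best response X.
Player 2 against (Bottom, I): payoffs 95, 22 → best response X.
Player 2 against (Bottom, O): payoffs 58, 25 → best response X.
Player 3 against (Top, X): payoffs 12, 70 → best response O.
Player 3 against (Top, Y): payoffs 77, 41 → best response I.
Player 3 against (Bottom, X): payoffs 73, 10 → best response I.
Player 3 against (Bottom, Y): payoffs 20, 81 → best response O.
Mutual best responses: (Top, Y, I); (Bottom, X, I).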